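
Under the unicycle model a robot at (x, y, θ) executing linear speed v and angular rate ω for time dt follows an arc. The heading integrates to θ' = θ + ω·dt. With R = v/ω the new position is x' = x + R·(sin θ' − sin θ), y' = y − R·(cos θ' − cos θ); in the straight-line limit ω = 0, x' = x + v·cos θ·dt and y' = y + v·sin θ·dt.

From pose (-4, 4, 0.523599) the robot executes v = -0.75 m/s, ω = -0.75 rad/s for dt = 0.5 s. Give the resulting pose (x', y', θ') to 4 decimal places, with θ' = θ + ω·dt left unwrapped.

(-4.3519, 3.8770, 0.1486)

θ' = 0.5236 + -0.75·0.5 = 0.1486
R = v/ω = -0.75/-0.75 = 1.0000
x' = -4 + 1.0000·(sin 0.1486 − sin 0.5236) = -4.3519
y' = 4 − 1.0000·(cos 0.1486 − cos 0.5236) = 3.8770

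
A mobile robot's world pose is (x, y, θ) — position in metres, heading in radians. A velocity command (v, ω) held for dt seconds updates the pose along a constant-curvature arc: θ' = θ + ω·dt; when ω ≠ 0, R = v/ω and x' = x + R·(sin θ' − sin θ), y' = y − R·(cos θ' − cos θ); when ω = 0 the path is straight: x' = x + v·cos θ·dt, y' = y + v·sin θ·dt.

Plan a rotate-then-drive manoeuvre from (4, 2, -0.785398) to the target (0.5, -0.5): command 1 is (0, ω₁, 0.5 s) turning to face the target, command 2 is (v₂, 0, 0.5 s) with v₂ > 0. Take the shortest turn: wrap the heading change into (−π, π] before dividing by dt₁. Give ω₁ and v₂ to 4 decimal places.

heading to target = atan2(-0.5−2, 0.5−4) = -2.5213
Δθ = wrap(-2.5213 − -0.7854) = -1.7359; ω₁ = Δθ/dt₁ = -3.4719
distance = √((0.5−4)² + (-0.5−2)²) = 4.3012; v₂ = distance/dt₂ = 8.6023

ω₁ = -3.4719, v₂ = 8.6023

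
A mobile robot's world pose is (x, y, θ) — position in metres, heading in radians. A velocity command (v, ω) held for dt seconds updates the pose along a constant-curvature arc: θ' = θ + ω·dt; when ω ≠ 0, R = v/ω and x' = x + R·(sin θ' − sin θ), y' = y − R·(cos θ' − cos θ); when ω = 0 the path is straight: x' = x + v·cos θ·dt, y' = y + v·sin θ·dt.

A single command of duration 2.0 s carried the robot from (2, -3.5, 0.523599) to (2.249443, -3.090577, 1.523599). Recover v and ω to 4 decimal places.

Δθ = 1.523599 − 0.523599 = 1.000000
ω = Δθ/dt = 1.000000/2.0 = 0.5000
R = −Δy/(cos θ' − cos θ) = 0.5000
v = R·ω = 0.5000·0.5000 = 0.2500

v = 0.2500, ω = 0.5000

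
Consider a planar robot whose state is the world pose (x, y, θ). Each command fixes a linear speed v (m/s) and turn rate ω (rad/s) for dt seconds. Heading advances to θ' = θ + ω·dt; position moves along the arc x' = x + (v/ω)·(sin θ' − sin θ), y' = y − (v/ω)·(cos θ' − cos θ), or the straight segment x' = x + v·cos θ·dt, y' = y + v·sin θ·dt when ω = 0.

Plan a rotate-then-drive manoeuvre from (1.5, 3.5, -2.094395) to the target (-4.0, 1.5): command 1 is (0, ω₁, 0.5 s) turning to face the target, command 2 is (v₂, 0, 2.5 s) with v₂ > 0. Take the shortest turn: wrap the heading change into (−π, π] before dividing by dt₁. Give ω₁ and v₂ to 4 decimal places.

heading to target = atan2(1.5−3.5, -4−1.5) = -2.7928
Δθ = wrap(-2.7928 − -2.0944) = -0.6984; ω₁ = Δθ/dt₁ = -1.3969
distance = √((-4−1.5)² + (1.5−3.5)²) = 5.8523; v₂ = distance/dt₂ = 2.3409

ω₁ = -1.3969, v₂ = 2.3409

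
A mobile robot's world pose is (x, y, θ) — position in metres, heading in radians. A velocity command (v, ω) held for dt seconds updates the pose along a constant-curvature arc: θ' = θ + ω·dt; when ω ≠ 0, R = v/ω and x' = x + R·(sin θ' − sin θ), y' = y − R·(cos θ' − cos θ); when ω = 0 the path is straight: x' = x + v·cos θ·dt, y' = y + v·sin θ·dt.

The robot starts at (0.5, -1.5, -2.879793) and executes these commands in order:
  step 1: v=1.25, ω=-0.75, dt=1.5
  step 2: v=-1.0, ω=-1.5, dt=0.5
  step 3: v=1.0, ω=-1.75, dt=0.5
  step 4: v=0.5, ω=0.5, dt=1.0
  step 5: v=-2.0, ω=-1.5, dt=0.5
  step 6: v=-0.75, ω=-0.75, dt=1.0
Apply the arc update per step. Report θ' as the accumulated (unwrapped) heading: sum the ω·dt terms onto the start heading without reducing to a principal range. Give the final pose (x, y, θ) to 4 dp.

(-1.9364, -1.3235, -6.6298)

step 1: θ'=-4.0048 (R=-1.6667) → pose (-1.1979, -0.9735, -4.0048)
step 2: θ'=-4.7548 (R=0.6667) → pose (-1.0385, -1.4351, -4.7548)
step 3: θ'=-5.6298 (R=-0.5714) → pose (-0.8149, -1.0056, -5.6298)
step 4: θ'=-5.1298 (R=1.0000) → pose (-0.5086, -0.6169, -5.1298)
step 5: θ'=-5.8798 (R=1.3333) → pose (-1.2041, -1.3027, -5.8798)
step 6: θ'=-6.6298 (R=1.0000) → pose (-1.9364, -1.3235, -6.6298)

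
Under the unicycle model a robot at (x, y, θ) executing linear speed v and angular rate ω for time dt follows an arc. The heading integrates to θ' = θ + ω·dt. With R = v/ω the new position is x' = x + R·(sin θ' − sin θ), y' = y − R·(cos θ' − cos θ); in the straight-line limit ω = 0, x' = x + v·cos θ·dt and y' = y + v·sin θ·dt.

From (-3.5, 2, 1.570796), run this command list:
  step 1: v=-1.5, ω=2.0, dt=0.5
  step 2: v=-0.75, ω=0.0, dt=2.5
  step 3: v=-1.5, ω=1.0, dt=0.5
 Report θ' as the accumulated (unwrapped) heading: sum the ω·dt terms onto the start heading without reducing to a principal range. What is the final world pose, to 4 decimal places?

step 1: θ'=2.5708 (R=-0.7500) → pose (-3.1552, 1.3689, 2.5708)
step 2: θ'=2.5708 (straight) → pose (-1.5775, 0.3558, 2.5708)
step 3: θ'=3.0708 (R=-1.5000) → pose (-0.8731, 0.1218, 3.0708)

(-0.8731, 0.1218, 3.0708)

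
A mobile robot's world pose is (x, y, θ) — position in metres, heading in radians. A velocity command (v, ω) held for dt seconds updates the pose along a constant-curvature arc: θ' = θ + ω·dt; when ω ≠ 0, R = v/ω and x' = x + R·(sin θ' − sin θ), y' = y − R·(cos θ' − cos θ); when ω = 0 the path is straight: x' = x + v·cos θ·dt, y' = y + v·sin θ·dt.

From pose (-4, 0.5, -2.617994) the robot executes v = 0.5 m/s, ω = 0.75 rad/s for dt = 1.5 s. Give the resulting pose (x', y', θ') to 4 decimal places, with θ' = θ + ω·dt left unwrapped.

θ' = -2.6180 + 0.75·1.5 = -1.4930
R = v/ω = 0.5/0.75 = 0.6667
x' = -4 + 0.6667·(sin -1.4930 − sin -2.6180) = -4.3313
y' = 0.5 − 0.6667·(cos -1.4930 − cos -2.6180) = -0.1292

(-4.3313, -0.1292, -1.4930)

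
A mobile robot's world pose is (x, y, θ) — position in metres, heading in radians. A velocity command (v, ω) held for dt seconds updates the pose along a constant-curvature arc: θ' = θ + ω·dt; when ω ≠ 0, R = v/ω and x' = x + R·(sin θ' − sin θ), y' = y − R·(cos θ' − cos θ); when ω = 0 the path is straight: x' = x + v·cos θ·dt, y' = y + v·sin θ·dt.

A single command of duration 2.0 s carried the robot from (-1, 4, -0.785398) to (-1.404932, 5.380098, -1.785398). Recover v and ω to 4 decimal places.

v = -0.7500, ω = -0.5000

Δθ = -1.785398 − -0.785398 = -1.000000
ω = Δθ/dt = -1.000000/2.0 = -0.5000
R = −Δy/(cos θ' − cos θ) = 1.5000
v = R·ω = 1.5000·-0.5000 = -0.7500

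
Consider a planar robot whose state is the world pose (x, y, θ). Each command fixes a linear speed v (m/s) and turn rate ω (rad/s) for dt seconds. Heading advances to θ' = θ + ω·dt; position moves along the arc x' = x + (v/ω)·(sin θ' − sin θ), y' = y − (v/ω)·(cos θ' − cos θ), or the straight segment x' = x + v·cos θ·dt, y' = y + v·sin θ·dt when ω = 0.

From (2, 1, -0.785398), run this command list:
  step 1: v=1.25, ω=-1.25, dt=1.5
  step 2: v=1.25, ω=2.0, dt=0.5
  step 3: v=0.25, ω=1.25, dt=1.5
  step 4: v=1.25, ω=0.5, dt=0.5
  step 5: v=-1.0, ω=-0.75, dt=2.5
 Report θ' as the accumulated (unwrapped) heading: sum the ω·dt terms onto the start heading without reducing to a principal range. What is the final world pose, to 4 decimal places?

(0.3384, -0.1183, -1.4104)

step 1: θ'=-2.6604 (R=-1.0000) → pose (1.7557, -0.5935, -2.6604)
step 2: θ'=-1.6604 (R=0.6250) → pose (1.4225, -1.0917, -1.6604)
step 3: θ'=0.2146 (R=0.2000) → pose (1.6643, -1.3050, 0.2146)
step 4: θ'=0.4646 (R=2.5000) → pose (2.2521, -1.0973, 0.4646)
step 5: θ'=-1.4104 (R=1.3333) → pose (0.3384, -0.1183, -1.4104)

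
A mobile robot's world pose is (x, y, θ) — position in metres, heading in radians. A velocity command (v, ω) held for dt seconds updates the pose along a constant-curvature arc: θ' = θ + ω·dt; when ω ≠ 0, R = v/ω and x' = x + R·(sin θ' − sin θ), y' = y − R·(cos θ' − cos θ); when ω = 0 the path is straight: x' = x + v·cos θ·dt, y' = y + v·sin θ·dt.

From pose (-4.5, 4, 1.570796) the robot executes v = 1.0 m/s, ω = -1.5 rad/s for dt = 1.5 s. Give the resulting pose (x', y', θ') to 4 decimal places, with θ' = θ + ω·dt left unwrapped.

θ' = 1.5708 + -1.5·1.5 = -0.6792
R = v/ω = 1.0/-1.5 = -0.6667
x' = -4.5 + -0.6667·(sin -0.6792 − sin 1.5708) = -3.4146
y' = 4 − -0.6667·(cos -0.6792 − cos 1.5708) = 4.5187

(-3.4146, 4.5187, -0.6792)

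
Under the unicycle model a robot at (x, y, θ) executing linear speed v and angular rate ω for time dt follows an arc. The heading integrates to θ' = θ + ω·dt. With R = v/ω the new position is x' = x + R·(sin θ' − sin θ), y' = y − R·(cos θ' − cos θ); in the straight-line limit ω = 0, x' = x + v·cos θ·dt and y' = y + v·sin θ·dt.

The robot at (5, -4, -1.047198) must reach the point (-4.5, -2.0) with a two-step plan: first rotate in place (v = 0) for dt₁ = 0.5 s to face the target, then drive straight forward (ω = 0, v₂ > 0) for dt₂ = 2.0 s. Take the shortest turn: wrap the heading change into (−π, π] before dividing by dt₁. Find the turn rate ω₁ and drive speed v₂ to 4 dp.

heading to target = atan2(-2−-4, -4.5−5) = 2.9341
Δθ = wrap(2.9341 − -1.0472) = -2.3019; ω₁ = Δθ/dt₁ = -4.6038
distance = √((-4.5−5)² + (-2−-4)²) = 9.7082; v₂ = distance/dt₂ = 4.8541

ω₁ = -4.6038, v₂ = 4.8541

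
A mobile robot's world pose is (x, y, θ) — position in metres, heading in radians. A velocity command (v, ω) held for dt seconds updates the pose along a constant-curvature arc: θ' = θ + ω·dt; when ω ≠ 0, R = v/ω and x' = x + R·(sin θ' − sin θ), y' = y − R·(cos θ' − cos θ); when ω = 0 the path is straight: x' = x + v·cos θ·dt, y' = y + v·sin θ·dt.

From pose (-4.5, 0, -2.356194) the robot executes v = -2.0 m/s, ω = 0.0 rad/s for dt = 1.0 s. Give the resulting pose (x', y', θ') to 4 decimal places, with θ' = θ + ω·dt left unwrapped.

θ' = -2.3562 + 0.0·1.0 = -2.3562
ω = 0 → straight: x' = -4.5 + -2.0·cos(-2.3562)·1.0 = -3.0858
y' = 0 + -2.0·sin(-2.3562)·1.0 = 1.4142

(-3.0858, 1.4142, -2.3562)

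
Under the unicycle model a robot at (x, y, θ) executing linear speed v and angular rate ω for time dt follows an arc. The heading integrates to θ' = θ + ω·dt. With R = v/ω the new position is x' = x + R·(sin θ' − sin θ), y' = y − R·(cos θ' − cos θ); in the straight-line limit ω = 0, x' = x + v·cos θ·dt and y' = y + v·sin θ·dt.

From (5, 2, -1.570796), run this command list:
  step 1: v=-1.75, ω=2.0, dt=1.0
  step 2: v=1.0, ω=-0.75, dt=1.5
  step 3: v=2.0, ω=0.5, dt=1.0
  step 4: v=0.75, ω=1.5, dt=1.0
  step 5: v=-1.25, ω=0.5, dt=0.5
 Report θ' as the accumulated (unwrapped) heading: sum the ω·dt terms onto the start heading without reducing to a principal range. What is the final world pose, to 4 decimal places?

(7.4478, 1.4948, 1.5542)

step 1: θ'=0.4292 (R=-0.8750) → pose (3.7609, 2.7956, 0.4292)
step 2: θ'=-0.6958 (R=-1.3333) → pose (5.1704, 2.6066, -0.6958)
step 3: θ'=-0.1958 (R=4.0000) → pose (6.9562, 1.7532, -0.1958)
step 4: θ'=1.3042 (R=0.5000) → pose (7.5358, 2.1120, 1.3042)
step 5: θ'=1.5542 (R=-2.5000) → pose (7.4478, 1.4948, 1.5542)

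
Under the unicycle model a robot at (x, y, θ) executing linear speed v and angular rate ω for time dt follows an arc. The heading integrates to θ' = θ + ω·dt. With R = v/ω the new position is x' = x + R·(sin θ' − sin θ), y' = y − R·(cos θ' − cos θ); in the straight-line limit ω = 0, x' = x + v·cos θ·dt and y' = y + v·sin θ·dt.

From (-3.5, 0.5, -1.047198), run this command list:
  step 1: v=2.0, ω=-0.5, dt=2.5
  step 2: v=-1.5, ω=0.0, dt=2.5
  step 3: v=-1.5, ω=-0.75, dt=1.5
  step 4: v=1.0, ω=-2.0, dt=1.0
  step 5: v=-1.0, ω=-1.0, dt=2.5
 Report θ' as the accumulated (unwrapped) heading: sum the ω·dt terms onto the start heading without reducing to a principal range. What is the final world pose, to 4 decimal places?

step 1: θ'=-2.2972 (R=-4.0000) → pose (-3.9738, -4.1567, -2.2972)
step 2: θ'=-2.2972 (straight) → pose (-1.4831, -1.3533, -2.2972)
step 3: θ'=-3.4222 (R=2.0000) → pose (0.5659, -0.7599, -3.4222)
step 4: θ'=-5.4222 (R=-0.5000) → pose (0.3251, 0.0463, -5.4222)
step 5: θ'=-7.9222 (R=1.0000) → pose (-1.4311, 0.7662, -7.9222)

(-1.4311, 0.7662, -7.9222)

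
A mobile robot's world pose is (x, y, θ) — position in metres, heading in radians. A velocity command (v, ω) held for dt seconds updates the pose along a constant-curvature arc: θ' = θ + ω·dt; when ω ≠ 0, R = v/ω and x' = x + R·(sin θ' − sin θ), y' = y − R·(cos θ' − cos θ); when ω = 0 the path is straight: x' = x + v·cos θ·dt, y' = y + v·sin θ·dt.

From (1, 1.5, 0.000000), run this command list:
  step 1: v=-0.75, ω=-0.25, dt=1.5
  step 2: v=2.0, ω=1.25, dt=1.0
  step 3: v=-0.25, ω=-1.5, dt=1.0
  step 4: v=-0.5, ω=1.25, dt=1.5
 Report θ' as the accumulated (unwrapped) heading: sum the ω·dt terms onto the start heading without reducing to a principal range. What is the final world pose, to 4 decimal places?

step 1: θ'=-0.3750 (R=3.0000) → pose (-0.0988, 1.7085, -0.3750)
step 2: θ'=0.8750 (R=1.6000) → pose (1.7153, 2.1717, 0.8750)
step 3: θ'=-0.6250 (R=0.1667) → pose (1.4898, 2.1434, -0.6250)
step 4: θ'=1.2500 (R=-0.4000) → pose (0.8762, 1.9451, 1.2500)

(0.8762, 1.9451, 1.2500)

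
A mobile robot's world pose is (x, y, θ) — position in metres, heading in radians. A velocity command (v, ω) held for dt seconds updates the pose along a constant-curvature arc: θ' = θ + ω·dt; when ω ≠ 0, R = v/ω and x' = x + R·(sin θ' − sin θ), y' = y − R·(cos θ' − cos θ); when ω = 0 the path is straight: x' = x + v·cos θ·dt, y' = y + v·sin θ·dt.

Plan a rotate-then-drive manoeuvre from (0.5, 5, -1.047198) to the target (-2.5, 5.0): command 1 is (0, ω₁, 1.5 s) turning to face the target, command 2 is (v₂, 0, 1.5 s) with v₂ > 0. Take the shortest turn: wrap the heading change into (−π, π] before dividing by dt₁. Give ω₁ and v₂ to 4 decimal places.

heading to target = atan2(5−5, -2.5−0.5) = 3.1416
Δθ = wrap(3.1416 − -1.0472) = -2.0944; ω₁ = Δθ/dt₁ = -1.3963
distance = √((-2.5−0.5)² + (5−5)²) = 3.0000; v₂ = distance/dt₂ = 2.0000

ω₁ = -1.3963, v₂ = 2.0000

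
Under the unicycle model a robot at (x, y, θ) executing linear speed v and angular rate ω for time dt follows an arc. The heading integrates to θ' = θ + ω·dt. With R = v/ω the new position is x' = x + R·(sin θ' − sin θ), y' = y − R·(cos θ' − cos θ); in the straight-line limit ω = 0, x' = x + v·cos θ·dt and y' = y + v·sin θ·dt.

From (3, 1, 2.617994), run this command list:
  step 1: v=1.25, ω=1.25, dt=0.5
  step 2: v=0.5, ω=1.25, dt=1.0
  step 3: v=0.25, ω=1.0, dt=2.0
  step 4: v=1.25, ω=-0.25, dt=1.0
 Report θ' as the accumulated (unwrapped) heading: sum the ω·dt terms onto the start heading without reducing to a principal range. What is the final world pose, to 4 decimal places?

step 1: θ'=3.2430 (R=1.0000) → pose (2.3988, 1.1288, 3.2430)
step 2: θ'=4.4930 (R=0.4000) → pose (2.0489, 0.8179, 4.4930)
step 3: θ'=6.4930 (R=0.2500) → pose (2.3449, 0.5190, 6.4930)
step 4: θ'=6.2430 (R=-5.0000) → pose (3.5872, 0.6246, 6.2430)

(3.5872, 0.6246, 6.2430)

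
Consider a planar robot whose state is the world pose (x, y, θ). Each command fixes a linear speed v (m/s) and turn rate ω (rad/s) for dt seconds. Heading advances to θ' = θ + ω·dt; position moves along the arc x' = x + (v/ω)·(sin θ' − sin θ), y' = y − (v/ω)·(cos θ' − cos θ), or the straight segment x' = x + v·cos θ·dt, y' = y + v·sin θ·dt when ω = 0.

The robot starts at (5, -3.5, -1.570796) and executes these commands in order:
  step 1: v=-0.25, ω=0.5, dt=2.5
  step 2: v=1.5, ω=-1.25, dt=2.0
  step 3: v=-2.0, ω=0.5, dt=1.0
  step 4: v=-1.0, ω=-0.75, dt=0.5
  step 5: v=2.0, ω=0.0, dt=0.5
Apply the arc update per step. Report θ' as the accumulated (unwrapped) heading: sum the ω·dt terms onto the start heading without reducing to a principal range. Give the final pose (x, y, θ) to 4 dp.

(5.8215, -4.3707, -2.6958)

step 1: θ'=-0.3208 (R=-0.5000) → pose (4.6577, -3.0255, -0.3208)
step 2: θ'=-2.8208 (R=-1.2000) → pose (4.6577, -5.3031, -2.8208)
step 3: θ'=-2.3208 (R=-4.0000) → pose (6.3231, -4.2337, -2.3208)
step 4: θ'=-2.6958 (R=1.3333) → pose (6.7238, -3.9395, -2.6958)
step 5: θ'=-2.6958 (straight) → pose (5.8215, -4.3707, -2.6958)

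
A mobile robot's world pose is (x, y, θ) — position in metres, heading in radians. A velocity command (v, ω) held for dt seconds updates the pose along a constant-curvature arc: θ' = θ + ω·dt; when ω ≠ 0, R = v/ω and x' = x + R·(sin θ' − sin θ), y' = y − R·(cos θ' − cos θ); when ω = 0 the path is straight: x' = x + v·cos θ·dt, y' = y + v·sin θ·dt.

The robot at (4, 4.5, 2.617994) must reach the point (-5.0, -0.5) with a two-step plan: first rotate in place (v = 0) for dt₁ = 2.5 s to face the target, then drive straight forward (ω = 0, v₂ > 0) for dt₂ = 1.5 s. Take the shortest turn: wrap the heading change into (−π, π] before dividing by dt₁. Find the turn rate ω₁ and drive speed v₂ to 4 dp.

ω₁ = 0.4123, v₂ = 6.8638

heading to target = atan2(-0.5−4.5, -5−4) = -2.6345
Δθ = wrap(-2.6345 − 2.6180) = 1.0307; ω₁ = Δθ/dt₁ = 0.4123
distance = √((-5−4)² + (-0.5−4.5)²) = 10.2956; v₂ = distance/dt₂ = 6.8638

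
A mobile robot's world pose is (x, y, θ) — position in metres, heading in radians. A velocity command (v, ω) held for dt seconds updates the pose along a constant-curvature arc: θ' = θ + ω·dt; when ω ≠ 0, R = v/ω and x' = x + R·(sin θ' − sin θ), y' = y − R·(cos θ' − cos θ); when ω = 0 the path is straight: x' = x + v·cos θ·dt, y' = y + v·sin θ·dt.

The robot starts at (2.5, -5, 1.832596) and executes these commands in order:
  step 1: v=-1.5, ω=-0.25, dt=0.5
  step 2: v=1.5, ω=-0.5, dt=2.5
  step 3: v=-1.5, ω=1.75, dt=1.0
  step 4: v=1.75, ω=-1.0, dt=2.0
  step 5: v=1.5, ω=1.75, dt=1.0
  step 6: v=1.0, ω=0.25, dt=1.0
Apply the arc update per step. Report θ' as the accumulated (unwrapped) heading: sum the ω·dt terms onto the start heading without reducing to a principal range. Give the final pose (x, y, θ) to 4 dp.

step 1: θ'=1.7076 (R=6.0000) → pose (2.6484, -5.7347, 1.7076)
step 2: θ'=0.4576 (R=-3.0000) → pose (4.2950, -2.6342, 0.4576)
step 3: θ'=2.2076 (R=-0.8571) → pose (3.9845, -3.9128, 2.2076)
step 4: θ'=0.2076 (R=-1.7500) → pose (5.0308, -1.1598, 0.2076)
step 5: θ'=1.9576 (R=0.8571) → pose (5.6480, 0.0023, 1.9576)
step 6: θ'=2.2076 (R=4.0000) → pose (5.1595, 0.8719, 2.2076)

(5.1595, 0.8719, 2.2076)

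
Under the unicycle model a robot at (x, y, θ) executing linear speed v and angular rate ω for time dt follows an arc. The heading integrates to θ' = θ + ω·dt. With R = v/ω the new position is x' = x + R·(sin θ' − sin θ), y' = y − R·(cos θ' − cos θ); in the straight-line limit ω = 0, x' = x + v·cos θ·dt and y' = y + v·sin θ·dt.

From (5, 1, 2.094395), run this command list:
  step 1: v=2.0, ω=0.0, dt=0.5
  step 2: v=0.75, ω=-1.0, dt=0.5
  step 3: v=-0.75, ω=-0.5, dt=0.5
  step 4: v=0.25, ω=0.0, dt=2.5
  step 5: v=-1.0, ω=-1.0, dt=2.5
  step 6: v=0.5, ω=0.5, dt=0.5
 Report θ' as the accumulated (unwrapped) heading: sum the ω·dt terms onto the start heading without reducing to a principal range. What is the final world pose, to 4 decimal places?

(2.7409, 2.0675, -0.9056)

step 1: θ'=2.0944 (straight) → pose (4.5000, 1.8660, 2.0944)
step 2: θ'=1.5944 (R=-0.7500) → pose (4.3997, 2.2233, 1.5944)
step 3: θ'=1.3444 (R=1.5000) → pose (4.3619, 1.8512, 1.3444)
step 4: θ'=1.3444 (straight) → pose (4.5022, 2.4603, 1.3444)
step 5: θ'=-1.1556 (R=1.0000) → pose (2.6126, 2.2814, -1.1556)
step 6: θ'=-0.9056 (R=1.0000) → pose (2.7409, 2.0675, -0.9056)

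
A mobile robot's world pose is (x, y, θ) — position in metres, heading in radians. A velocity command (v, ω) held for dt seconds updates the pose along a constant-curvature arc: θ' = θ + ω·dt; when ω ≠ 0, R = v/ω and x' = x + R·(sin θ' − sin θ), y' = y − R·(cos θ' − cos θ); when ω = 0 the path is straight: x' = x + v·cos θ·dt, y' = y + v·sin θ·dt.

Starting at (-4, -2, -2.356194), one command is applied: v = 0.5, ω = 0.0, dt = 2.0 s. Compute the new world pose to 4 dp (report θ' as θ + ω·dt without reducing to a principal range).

(-4.7071, -2.7071, -2.3562)

θ' = -2.3562 + 0.0·2.0 = -2.3562
ω = 0 → straight: x' = -4 + 0.5·cos(-2.3562)·2.0 = -4.7071
y' = -2 + 0.5·sin(-2.3562)·2.0 = -2.7071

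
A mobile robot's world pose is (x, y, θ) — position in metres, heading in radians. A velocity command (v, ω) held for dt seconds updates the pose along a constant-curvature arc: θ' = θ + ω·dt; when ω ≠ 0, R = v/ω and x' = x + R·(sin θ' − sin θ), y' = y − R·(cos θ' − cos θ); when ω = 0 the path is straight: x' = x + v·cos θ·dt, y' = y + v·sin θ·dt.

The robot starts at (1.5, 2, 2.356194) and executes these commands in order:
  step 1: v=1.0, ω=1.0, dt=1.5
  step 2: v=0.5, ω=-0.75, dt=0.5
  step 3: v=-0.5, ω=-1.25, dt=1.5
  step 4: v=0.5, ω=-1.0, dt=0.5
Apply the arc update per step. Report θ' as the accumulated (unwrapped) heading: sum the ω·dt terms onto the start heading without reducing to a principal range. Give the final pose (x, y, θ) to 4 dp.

(0.5085, 1.8020, 1.1062)

step 1: θ'=3.8562 (R=1.0000) → pose (0.1376, 2.0482, 3.8562)
step 2: θ'=3.4812 (R=-0.6667) → pose (-0.0772, 1.9232, 3.4812)
step 3: θ'=1.6062 (R=0.4000) → pose (0.4558, 1.5602, 1.6062)
step 4: θ'=1.1062 (R=-0.5000) → pose (0.5085, 1.8020, 1.1062)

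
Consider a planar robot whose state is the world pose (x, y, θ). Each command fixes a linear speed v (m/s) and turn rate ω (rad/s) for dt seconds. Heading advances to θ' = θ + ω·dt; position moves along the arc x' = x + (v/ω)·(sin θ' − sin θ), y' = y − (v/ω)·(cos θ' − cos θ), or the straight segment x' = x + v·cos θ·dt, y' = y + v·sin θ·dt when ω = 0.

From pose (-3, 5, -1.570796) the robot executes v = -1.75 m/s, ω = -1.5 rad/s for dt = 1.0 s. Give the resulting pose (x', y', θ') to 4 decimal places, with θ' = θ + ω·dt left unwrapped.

θ' = -1.5708 + -1.5·1.0 = -3.0708
R = v/ω = -1.75/-1.5 = 1.1667
x' = -3 + 1.1667·(sin -3.0708 − sin -1.5708) = -1.9159
y' = 5 − 1.1667·(cos -3.0708 − cos -1.5708) = 6.1637

(-1.9159, 6.1637, -3.0708)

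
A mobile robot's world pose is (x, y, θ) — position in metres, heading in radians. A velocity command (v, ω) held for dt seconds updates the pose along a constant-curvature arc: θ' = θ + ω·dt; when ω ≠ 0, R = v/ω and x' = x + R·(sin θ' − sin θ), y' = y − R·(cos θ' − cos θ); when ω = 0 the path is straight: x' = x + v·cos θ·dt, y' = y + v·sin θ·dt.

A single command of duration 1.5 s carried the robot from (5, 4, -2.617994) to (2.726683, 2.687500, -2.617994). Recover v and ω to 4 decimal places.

Δθ = -2.617994 − -2.617994 = 0.000000
ω = Δθ/dt = 0.000000/1.5 = 0.0000
ω = 0 → v = (Δx·cos θ + Δy·sin θ)/dt = 1.7500

v = 1.7500, ω = 0.0000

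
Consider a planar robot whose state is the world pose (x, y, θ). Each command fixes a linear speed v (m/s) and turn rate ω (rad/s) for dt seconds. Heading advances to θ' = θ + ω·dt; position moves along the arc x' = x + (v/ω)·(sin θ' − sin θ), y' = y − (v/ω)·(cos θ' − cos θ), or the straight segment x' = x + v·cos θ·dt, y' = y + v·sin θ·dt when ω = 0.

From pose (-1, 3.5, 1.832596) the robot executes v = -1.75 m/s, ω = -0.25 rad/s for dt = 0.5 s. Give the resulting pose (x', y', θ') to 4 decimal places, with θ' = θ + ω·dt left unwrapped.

(-0.8269, 2.6429, 1.7076)

θ' = 1.8326 + -0.25·0.5 = 1.7076
R = v/ω = -1.75/-0.25 = 7.0000
x' = -1 + 7.0000·(sin 1.7076 − sin 1.8326) = -0.8269
y' = 3.5 − 7.0000·(cos 1.7076 − cos 1.8326) = 2.6429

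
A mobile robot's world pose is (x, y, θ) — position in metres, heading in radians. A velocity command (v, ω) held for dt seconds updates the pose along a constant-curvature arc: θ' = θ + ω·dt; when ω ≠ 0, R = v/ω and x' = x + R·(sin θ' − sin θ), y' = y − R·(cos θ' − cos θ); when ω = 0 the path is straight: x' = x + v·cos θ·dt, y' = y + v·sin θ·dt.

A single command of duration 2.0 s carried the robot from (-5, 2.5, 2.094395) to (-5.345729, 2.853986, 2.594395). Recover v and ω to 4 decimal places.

Δθ = 2.594395 − 2.094395 = 0.500000
ω = Δθ/dt = 0.500000/2.0 = 0.2500
R = −Δy/(cos θ' − cos θ) = 1.0000
v = R·ω = 1.0000·0.2500 = 0.2500

v = 0.2500, ω = 0.2500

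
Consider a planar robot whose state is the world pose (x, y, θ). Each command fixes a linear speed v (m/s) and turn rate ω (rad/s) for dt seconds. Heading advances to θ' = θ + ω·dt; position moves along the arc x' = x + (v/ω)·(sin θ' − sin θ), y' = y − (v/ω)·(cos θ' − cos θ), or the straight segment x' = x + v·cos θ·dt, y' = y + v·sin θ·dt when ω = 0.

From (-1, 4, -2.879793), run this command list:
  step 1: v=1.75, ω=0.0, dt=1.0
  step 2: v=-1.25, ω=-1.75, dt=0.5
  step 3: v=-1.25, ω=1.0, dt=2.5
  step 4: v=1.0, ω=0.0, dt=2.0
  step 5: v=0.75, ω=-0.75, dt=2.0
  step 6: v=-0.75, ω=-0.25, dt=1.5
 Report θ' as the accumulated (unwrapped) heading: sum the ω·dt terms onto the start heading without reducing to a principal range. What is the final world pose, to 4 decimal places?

(0.9576, 1.9356, -3.1298)

step 1: θ'=-2.8798 (straight) → pose (-2.6904, 3.5471, -2.8798)
step 2: θ'=-3.7548 (R=0.7143) → pose (-2.0944, 3.4413, -3.7548)
step 3: θ'=-1.2548 (R=-1.2500) → pose (-0.1870, 4.8520, -1.2548)
step 4: θ'=-1.2548 (straight) → pose (0.4346, 2.9510, -1.2548)
step 5: θ'=-2.7548 (R=-1.0000) → pose (-0.1387, 1.7141, -2.7548)
step 6: θ'=-3.1298 (R=3.0000) → pose (0.9576, 1.9356, -3.1298)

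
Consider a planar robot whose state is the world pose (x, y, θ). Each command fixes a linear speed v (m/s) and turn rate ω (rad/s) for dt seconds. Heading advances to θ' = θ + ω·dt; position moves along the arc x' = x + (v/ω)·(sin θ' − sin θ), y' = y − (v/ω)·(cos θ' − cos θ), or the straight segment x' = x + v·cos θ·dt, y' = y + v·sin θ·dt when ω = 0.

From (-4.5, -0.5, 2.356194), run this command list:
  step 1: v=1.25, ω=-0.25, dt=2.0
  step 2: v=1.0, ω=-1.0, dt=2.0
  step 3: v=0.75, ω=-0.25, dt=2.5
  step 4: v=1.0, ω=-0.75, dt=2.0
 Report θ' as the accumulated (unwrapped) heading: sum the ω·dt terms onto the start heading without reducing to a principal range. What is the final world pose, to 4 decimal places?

step 1: θ'=1.8562 (R=-5.0000) → pose (-5.7622, 1.6278, 1.8562)
step 2: θ'=-0.1438 (R=-1.0000) → pose (-4.6594, 2.8991, -0.1438)
step 3: θ'=-0.7688 (R=-3.0000) → pose (-3.0035, 2.0862, -0.7688)
step 4: θ'=-2.2688 (R=-1.3333) → pose (-2.9090, 0.2710, -2.2688)

(-2.9090, 0.2710, -2.2688)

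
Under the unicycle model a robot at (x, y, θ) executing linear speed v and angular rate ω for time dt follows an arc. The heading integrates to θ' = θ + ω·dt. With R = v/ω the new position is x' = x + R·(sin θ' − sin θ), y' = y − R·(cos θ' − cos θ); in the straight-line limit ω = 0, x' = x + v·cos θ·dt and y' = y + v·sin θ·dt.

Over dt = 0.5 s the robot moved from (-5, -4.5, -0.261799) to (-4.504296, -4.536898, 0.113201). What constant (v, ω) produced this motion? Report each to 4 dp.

v = 1.0000, ω = 0.7500

Δθ = 0.113201 − -0.261799 = 0.375000
ω = Δθ/dt = 0.375000/0.5 = 0.7500
R = Δx/(sin θ' − sin θ) = 1.3333
v = R·ω = 1.3333·0.7500 = 1.0000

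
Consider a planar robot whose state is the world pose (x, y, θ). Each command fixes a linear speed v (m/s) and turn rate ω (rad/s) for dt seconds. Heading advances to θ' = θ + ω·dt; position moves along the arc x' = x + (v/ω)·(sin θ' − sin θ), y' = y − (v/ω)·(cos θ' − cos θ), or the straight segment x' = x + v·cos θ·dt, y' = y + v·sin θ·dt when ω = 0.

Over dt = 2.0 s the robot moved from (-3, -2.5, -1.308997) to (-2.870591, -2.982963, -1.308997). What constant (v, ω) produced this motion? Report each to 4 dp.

Δθ = -1.308997 − -1.308997 = 0.000000
ω = Δθ/dt = 0.000000/2.0 = 0.0000
ω = 0 → v = (Δx·cos θ + Δy·sin θ)/dt = 0.2500

v = 0.2500, ω = 0.0000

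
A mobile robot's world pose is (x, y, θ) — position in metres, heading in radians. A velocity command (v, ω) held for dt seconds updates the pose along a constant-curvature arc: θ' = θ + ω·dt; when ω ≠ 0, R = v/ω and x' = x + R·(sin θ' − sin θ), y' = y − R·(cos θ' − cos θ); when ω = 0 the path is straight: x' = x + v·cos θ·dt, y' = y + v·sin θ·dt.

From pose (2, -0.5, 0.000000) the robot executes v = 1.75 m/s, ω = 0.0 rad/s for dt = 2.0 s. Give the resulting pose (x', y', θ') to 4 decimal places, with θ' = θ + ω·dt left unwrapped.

θ' = 0.0000 + 0.0·2.0 = 0.0000
ω = 0 → straight: x' = 2 + 1.75·cos(0.0000)·2.0 = 5.5000
y' = -0.5 + 1.75·sin(0.0000)·2.0 = -0.5000

(5.5000, -0.5000, 0.0000)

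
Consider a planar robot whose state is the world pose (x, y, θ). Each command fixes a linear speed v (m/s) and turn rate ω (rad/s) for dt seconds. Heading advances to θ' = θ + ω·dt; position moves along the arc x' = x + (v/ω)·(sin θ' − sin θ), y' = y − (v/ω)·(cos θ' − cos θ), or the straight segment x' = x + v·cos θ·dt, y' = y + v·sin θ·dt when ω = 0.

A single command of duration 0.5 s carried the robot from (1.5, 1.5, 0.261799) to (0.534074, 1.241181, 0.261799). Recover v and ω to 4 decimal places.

v = -2.0000, ω = 0.0000

Δθ = 0.261799 − 0.261799 = 0.000000
ω = Δθ/dt = 0.000000/0.5 = 0.0000
ω = 0 → v = (Δx·cos θ + Δy·sin θ)/dt = -2.0000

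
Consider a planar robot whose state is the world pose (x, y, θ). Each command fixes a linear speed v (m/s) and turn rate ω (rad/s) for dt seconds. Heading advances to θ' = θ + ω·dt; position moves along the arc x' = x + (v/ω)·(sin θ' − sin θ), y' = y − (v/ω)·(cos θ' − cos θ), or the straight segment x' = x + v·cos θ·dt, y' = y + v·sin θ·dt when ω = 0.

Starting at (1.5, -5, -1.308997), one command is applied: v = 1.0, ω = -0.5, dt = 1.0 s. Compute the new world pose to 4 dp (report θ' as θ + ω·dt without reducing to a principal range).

θ' = -1.3090 + -0.5·1.0 = -1.8090
R = v/ω = 1.0/-0.5 = -2.0000
x' = 1.5 + -2.0000·(sin -1.8090 − sin -1.3090) = 1.5117
y' = -5 − -2.0000·(cos -1.8090 − cos -1.3090) = -5.9895

(1.5117, -5.9895, -1.8090)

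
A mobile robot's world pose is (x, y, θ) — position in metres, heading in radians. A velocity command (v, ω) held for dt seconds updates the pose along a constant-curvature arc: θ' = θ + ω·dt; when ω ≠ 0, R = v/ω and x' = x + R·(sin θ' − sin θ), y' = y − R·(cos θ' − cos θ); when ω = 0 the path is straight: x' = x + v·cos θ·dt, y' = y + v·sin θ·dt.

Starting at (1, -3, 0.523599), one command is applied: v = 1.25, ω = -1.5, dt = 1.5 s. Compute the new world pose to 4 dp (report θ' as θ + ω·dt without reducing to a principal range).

θ' = 0.5236 + -1.5·1.5 = -1.7264
R = v/ω = 1.25/-1.5 = -0.8333
x' = 1 + -0.8333·(sin -1.7264 − sin 0.5236) = 2.2399
y' = -3 − -0.8333·(cos -1.7264 − cos 0.5236) = -3.8508

(2.2399, -3.8508, -1.7264)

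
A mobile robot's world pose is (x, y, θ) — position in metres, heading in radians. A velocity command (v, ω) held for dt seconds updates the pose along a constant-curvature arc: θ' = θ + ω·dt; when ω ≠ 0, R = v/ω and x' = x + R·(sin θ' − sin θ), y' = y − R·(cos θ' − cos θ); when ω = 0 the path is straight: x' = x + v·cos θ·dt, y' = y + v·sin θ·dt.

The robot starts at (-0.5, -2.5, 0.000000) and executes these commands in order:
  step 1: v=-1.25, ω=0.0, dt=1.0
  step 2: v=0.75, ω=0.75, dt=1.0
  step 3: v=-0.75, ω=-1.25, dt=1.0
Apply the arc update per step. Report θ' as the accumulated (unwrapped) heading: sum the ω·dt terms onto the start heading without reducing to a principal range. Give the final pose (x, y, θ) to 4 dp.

(-1.7650, -2.3192, -0.5000)

step 1: θ'=0.0000 (straight) → pose (-1.7500, -2.5000, 0.0000)
step 2: θ'=0.7500 (R=1.0000) → pose (-1.0684, -2.2317, 0.7500)
step 3: θ'=-0.5000 (R=0.6000) → pose (-1.7650, -2.3192, -0.5000)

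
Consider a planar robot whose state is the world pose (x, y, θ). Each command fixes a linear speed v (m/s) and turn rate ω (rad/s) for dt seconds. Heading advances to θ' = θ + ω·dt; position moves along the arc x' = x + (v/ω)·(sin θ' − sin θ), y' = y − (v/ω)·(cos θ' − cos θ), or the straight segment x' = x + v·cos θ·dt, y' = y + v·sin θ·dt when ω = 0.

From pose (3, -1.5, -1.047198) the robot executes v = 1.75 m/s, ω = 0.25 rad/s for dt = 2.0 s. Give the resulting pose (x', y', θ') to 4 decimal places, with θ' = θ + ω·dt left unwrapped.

(5.4201, -3.9779, -0.5472)

θ' = -1.0472 + 0.25·2.0 = -0.5472
R = v/ω = 1.75/0.25 = 7.0000
x' = 3 + 7.0000·(sin -0.5472 − sin -1.0472) = 5.4201
y' = -1.5 − 7.0000·(cos -0.5472 − cos -1.0472) = -3.9779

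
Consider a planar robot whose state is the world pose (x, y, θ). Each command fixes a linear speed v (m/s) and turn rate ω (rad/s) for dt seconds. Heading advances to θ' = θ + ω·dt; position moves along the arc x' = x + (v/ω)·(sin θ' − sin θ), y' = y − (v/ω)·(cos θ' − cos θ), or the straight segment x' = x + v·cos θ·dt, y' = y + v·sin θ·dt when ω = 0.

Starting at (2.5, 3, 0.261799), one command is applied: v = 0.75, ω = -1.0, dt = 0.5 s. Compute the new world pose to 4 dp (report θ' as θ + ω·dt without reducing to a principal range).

(2.8711, 3.0044, -0.2382)

θ' = 0.2618 + -1.0·0.5 = -0.2382
R = v/ω = 0.75/-1.0 = -0.7500
x' = 2.5 + -0.7500·(sin -0.2382 − sin 0.2618) = 2.8711
y' = 3 − -0.7500·(cos -0.2382 − cos 0.2618) = 3.0044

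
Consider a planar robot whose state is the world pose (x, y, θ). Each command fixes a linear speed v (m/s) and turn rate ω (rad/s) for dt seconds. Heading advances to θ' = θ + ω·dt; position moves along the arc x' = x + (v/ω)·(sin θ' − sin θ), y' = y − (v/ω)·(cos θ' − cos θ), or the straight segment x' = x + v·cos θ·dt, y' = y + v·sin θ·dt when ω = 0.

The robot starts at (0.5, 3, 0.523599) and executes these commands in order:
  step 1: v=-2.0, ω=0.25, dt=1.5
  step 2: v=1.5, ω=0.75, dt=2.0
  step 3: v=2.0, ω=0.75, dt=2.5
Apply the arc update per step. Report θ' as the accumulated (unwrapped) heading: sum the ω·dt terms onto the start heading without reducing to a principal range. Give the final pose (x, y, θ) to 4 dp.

step 1: θ'=0.8986 (R=-8.0000) → pose (-1.7596, 1.0535, 0.8986)
step 2: θ'=2.3986 (R=2.0000) → pose (-1.9716, 3.7718, 2.3986)
step 3: θ'=4.2736 (R=2.6667) → pose (-6.1896, 2.9408, 4.2736)

(-6.1896, 2.9408, 4.2736)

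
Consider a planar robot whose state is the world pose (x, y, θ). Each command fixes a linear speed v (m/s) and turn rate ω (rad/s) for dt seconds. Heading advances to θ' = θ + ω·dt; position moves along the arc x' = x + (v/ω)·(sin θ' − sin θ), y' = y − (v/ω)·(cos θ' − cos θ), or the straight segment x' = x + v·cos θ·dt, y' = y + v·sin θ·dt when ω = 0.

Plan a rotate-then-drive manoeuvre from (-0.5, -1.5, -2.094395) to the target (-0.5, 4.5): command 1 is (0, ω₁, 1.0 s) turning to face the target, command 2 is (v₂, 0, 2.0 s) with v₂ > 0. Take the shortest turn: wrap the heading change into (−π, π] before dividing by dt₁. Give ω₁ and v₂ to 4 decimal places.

ω₁ = -2.6180, v₂ = 3.0000

heading to target = atan2(4.5−-1.5, -0.5−-0.5) = 1.5708
Δθ = wrap(1.5708 − -2.0944) = -2.6180; ω₁ = Δθ/dt₁ = -2.6180
distance = √((-0.5−-0.5)² + (4.5−-1.5)²) = 6.0000; v₂ = distance/dt₂ = 3.0000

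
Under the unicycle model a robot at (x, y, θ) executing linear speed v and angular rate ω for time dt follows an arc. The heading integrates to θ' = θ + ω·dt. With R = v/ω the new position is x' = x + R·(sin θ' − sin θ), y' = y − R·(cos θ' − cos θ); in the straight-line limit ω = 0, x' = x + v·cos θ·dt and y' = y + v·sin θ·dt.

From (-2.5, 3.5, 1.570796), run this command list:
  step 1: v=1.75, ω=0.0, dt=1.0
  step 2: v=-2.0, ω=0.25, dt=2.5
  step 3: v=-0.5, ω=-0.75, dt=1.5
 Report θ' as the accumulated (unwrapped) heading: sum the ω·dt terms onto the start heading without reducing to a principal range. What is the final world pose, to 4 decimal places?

step 1: θ'=1.5708 (straight) → pose (-2.5000, 5.2500, 1.5708)
step 2: θ'=2.1958 (R=-8.0000) → pose (-0.9877, 0.5692, 2.1958)
step 3: θ'=1.0708 (R=0.6667) → pose (-0.9433, -0.1405, 1.0708)

(-0.9433, -0.1405, 1.0708)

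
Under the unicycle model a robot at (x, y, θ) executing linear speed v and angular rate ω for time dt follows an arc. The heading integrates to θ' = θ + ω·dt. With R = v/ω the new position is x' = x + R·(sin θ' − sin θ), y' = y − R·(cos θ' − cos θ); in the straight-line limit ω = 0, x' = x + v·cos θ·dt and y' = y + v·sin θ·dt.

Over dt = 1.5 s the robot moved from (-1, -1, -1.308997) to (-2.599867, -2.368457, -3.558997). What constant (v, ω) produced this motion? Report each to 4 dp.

v = 1.7500, ω = -1.5000

Δθ = -3.558997 − -1.308997 = -2.250000
ω = Δθ/dt = -2.250000/1.5 = -1.5000
R = Δx/(sin θ' − sin θ) = -1.1667
v = R·ω = -1.1667·-1.5000 = 1.7500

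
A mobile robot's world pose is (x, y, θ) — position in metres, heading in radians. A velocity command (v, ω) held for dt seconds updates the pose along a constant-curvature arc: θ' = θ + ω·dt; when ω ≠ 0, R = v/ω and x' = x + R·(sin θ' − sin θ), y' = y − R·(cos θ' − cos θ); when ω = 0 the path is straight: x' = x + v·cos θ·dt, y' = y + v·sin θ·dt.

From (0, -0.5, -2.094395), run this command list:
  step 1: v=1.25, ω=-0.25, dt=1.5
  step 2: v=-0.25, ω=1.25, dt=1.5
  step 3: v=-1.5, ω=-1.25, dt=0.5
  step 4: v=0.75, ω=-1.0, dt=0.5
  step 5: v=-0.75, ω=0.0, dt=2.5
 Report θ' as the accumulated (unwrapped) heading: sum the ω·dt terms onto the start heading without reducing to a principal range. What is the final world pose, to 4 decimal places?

(-1.3686, 0.4762, -1.7194)

step 1: θ'=-2.4694 (R=-5.0000) → pose (-1.2166, -1.9123, -2.4694)
step 2: θ'=-0.5944 (R=-0.2000) → pose (-1.2291, -1.5901, -0.5944)
step 3: θ'=-1.2194 (R=1.2000) → pose (-1.6838, -1.0090, -1.2194)
step 4: θ'=-1.7194 (R=-0.7500) → pose (-1.6462, -1.3782, -1.7194)
step 5: θ'=-1.7194 (straight) → pose (-1.3686, 0.4762, -1.7194)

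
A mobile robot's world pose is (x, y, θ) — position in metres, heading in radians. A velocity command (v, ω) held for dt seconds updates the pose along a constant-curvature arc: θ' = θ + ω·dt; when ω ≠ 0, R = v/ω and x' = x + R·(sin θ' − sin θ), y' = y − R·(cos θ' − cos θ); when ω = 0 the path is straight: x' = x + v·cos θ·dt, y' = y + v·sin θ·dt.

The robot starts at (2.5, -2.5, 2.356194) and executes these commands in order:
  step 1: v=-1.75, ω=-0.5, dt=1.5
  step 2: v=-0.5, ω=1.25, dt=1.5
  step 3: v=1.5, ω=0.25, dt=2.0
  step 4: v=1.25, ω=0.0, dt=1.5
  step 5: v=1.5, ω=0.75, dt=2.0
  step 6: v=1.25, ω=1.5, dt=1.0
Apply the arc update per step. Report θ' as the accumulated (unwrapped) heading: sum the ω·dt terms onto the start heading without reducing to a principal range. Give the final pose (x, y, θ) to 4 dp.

(1.5221, -11.0456, 6.9812)

step 1: θ'=1.6062 (R=3.5000) → pose (3.5229, -4.8510, 1.6062)
step 2: θ'=3.4812 (R=-0.4000) → pose (4.0559, -5.2140, 3.4812)
step 3: θ'=3.9812 (R=6.0000) → pose (1.5883, -6.8648, 3.9812)
step 4: θ'=3.9812 (straight) → pose (0.3363, -8.2605, 3.9812)
step 5: θ'=5.4812 (R=2.0000) → pose (0.3876, -10.9866, 5.4812)
step 6: θ'=6.9812 (R=0.8333) → pose (1.5221, -11.0456, 6.9812)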